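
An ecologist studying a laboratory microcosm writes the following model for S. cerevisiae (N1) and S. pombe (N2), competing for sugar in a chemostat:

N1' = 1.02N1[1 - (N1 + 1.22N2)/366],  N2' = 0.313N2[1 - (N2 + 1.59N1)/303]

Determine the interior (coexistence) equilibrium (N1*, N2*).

N1* ≈ 3.89, N2* ≈ 297

Setting both brackets to zero gives the nullclines N1 + 1.22N2 = 366 and 1.59N1 + N2 = 303.
Substituting N2 = 303 - 1.59N1 into the first: N1(1 - 1.22·1.59) = 366 - 1.22·303.
So N1* = -3.66/-0.94 = 3.89, and then N2* = 303 - 1.59·3.89 = 297.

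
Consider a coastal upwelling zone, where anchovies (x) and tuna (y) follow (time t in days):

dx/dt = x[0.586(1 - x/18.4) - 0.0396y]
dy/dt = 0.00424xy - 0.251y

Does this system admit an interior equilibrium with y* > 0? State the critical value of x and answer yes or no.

Threshold x = 59.2; K < 59.2, so no, the predator goes extinct.

The predator equation gives dy/dt > 0 only when x > 0.251/0.00424 = 59.2.
Without the predator, x → K = 18.4. Since 18.4 < 59.2, the predator cannot invade.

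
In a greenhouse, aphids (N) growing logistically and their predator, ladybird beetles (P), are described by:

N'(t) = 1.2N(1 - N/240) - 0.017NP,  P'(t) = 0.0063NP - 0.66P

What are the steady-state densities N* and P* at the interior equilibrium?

N* ≈ 105, P* ≈ 39.8

From dP/dt = 0 with P > 0: 0.0063N* = 0.66, so N* = 105.
Substitute into dN/dt = 0: 1.2(1 - 105/240) = 0.017P*.
The bracket is 0.563, giving P* = 0.676/0.017 = 39.8.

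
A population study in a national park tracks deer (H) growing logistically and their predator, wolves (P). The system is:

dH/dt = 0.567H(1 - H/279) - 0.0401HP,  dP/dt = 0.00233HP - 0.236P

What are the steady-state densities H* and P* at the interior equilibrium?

From dP/dt = 0 with P > 0: 0.00233H* = 0.236, so H* = 101.
Substitute into dH/dt = 0: 0.567(1 - 101/279) = 0.0401P*.
The bracket is 0.637, giving P* = 0.361/0.0401 = 9.01.

H* ≈ 101, P* ≈ 9.01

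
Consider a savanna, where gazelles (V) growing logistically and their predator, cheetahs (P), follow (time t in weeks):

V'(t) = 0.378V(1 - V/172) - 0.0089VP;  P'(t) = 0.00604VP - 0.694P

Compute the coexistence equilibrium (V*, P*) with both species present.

V* ≈ 115, P* ≈ 14.1

From dP/dt = 0 with P > 0: 0.00604V* = 0.694, so V* = 115.
Substitute into dV/dt = 0: 0.378(1 - 115/172) = 0.0089P*.
The bracket is 0.332, giving P* = 0.125/0.0089 = 14.1.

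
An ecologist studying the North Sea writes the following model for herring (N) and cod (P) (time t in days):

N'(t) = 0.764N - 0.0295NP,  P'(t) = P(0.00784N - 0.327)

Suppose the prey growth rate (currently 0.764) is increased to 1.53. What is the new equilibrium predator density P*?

P* ≈ 51.9

At the interior fixed point, setting dN/dt = 0 with N > 0 fixes P* = (prey growth rate)/(NP coefficient) — independent of the other coefficients.
With the change, P* = 1.53/0.0295 = 51.9; it rises from 25.9.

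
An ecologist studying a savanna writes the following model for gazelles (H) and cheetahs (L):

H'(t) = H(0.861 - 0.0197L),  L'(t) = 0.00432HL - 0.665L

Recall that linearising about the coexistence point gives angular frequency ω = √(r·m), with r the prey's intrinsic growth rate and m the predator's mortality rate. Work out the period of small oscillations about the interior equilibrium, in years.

T ≈ 8.3 years

Here r = 0.861 and m = 0.665, so r·m = 0.573.
ω = √0.573 = 0.757 per year, hence T = 2π/ω ≈ 8.3 years.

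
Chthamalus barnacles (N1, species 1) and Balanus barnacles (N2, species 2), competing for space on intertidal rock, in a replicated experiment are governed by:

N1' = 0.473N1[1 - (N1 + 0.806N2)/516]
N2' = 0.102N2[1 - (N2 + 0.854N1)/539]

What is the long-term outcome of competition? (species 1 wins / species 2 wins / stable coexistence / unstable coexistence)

Compare the nullcline intercepts: K1/α12 = 516/0.806 = 640 > K2 = 539; K2/α21 = 539/0.854 = 631 > K1 = 516.
Since both inequalities hold, each species can invade when rare, so the interior equilibrium is stable.

stable coexistence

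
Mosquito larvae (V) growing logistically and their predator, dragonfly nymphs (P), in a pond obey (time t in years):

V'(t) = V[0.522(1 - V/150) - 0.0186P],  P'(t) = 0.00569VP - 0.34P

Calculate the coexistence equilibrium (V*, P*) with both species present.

V* ≈ 59.8, P* ≈ 16.9

From dP/dt = 0 with P > 0: 0.00569V* = 0.34, so V* = 59.8.
Substitute into dV/dt = 0: 0.522(1 - 59.8/150) = 0.0186P*.
The bracket is 0.602, giving P* = 0.314/0.0186 = 16.9.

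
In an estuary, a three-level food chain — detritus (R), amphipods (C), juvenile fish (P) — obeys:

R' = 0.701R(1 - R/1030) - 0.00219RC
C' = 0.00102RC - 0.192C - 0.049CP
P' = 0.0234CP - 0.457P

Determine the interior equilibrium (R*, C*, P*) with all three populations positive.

From dP/dt = 0: 0.0234C* = 0.457, so C* = 19.5.
From dR/dt = 0: 0.701(1 - R*/1030) = 0.00219·19.5, giving R* = 1030·(1 - 0.061) = 967.
From dC/dt = 0: 0.00102·967 - 0.192 = 0.049P*, so P* = 0.794/0.049 = 16.2.

R* ≈ 967, C* ≈ 19.5, P* ≈ 16.2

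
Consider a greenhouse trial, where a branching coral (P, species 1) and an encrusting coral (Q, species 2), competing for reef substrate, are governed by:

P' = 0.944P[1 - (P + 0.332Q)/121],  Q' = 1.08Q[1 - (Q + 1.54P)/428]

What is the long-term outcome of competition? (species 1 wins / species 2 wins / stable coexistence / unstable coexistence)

species 2 excludes species 1

Compare the nullcline intercepts: K1/α12 = 121/0.332 = 364 < K2 = 428; K2/α21 = 428/1.54 = 278 > K1 = 121.
Since the inequalities point opposite ways, species 2 can invade but species 1 cannot.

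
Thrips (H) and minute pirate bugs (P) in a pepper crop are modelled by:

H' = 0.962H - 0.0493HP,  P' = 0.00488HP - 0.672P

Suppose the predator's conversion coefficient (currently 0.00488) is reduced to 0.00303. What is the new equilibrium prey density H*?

At the interior fixed point, setting dP/dt = 0 with P > 0 fixes H* = (predator death rate)/(HP coefficient) — independent of the other coefficients.
With the change, H* = 0.672/0.00303 = 222; it rises from 138.

H* ≈ 222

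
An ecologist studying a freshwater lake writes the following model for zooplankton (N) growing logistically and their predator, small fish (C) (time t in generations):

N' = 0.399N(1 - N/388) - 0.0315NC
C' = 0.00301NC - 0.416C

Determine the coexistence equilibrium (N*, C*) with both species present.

From dC/dt = 0 with C > 0: 0.00301N* = 0.416, so N* = 138.
Substitute into dN/dt = 0: 0.399(1 - 138/388) = 0.0315C*.
The bracket is 0.644, giving C* = 0.257/0.0315 = 8.15.

N* ≈ 138, C* ≈ 8.15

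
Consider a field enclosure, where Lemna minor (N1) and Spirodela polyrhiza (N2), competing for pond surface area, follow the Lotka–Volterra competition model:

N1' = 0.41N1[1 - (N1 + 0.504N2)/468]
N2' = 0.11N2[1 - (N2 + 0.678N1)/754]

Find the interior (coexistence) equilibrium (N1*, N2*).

N1* ≈ 134, N2* ≈ 663

Setting both brackets to zero gives the nullclines N1 + 0.504N2 = 468 and 0.678N1 + N2 = 754.
Substituting N2 = 754 - 0.678N1 into the first: N1(1 - 0.504·0.678) = 468 - 0.504·754.
So N1* = 88/0.658 = 134, and then N2* = 754 - 0.678·134 = 663.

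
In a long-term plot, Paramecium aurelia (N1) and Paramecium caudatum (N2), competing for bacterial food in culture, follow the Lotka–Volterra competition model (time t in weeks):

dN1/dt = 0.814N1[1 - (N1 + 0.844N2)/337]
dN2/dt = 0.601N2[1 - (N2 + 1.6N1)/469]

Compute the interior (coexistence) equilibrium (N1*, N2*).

Setting both brackets to zero gives the nullclines N1 + 0.844N2 = 337 and 1.6N1 + N2 = 469.
Substituting N2 = 469 - 1.6N1 into the first: N1(1 - 0.844·1.6) = 337 - 0.844·469.
So N1* = -58.8/-0.35 = 168, and then N2* = 469 - 1.6·168 = 200.

N1* ≈ 168, N2* ≈ 200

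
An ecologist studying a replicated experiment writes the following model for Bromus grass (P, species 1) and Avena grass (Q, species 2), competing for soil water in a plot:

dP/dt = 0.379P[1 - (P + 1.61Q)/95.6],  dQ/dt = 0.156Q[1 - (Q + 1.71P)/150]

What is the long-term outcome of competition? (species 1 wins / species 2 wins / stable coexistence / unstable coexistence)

Compare the nullcline intercepts: K1/α12 = 95.6/1.61 = 59.4 < K2 = 150; K2/α21 = 150/1.71 = 87.7 < K1 = 95.6.
Since both are reversed, neither can invade when rare; the interior point is a saddle.

unstable coexistence (outcome depends on initial conditions)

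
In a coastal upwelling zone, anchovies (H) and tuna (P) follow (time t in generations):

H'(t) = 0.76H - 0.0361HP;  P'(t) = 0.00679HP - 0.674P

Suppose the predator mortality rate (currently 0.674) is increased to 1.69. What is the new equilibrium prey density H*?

At the interior fixed point, setting dP/dt = 0 with P > 0 fixes H* = (predator death rate)/(HP coefficient) — independent of the other coefficients.
With the change, H* = 1.69/0.00679 = 249; it rises from 99.3.

H* ≈ 249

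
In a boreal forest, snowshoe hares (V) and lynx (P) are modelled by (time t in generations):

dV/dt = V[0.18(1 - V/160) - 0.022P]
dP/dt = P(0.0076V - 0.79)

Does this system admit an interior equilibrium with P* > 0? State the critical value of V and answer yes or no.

The predator equation gives dP/dt > 0 only when V > 0.79/0.0076 = 104.
Without the predator, V → K = 160. Since 160 > 104, the predator can invade and persist.

Threshold V = 104; K > 104, so yes, the predator persists.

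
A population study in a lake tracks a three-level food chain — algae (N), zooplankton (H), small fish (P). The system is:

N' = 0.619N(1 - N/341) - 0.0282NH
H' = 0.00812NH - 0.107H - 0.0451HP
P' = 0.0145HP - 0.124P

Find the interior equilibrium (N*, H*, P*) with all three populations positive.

N* ≈ 208, H* ≈ 8.55, P* ≈ 35.1

From dP/dt = 0: 0.0145H* = 0.124, so H* = 8.55.
From dN/dt = 0: 0.619(1 - N*/341) = 0.0282·8.55, giving N* = 341·(1 - 0.39) = 208.
From dH/dt = 0: 0.00812·208 - 0.107 = 0.0451P*, so P* = 1.58/0.0451 = 35.1.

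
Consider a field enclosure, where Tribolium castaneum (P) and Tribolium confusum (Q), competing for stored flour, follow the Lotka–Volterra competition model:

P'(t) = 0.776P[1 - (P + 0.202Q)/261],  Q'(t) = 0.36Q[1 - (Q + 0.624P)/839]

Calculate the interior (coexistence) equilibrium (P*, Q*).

P* ≈ 105, Q* ≈ 774

Setting both brackets to zero gives the nullclines P + 0.202Q = 261 and 0.624P + Q = 839.
Substituting Q = 839 - 0.624P into the first: P(1 - 0.202·0.624) = 261 - 0.202·839.
So P* = 91.5/0.874 = 105, and then Q* = 839 - 0.624·105 = 774.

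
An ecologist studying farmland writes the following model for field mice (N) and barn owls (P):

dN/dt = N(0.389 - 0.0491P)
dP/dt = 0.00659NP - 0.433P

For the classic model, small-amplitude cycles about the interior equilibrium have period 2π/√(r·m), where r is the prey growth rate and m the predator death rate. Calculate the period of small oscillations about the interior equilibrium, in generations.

T ≈ 15.3 generations

Here r = 0.389 and m = 0.433, so r·m = 0.168.
ω = √0.168 = 0.41 per generation, hence T = 2π/ω ≈ 15.3 generations.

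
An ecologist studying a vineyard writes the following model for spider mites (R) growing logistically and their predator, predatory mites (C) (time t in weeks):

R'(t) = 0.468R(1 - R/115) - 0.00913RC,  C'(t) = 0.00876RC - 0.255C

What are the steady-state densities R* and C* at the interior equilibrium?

R* ≈ 29.1, C* ≈ 38.3

From dC/dt = 0 with C > 0: 0.00876R* = 0.255, so R* = 29.1.
Substitute into dR/dt = 0: 0.468(1 - 29.1/115) = 0.00913C*.
The bracket is 0.747, giving C* = 0.35/0.00913 = 38.3.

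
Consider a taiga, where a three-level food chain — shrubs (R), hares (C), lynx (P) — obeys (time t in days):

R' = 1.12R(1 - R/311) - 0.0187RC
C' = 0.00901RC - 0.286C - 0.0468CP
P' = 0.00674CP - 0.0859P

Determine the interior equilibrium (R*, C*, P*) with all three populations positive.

R* ≈ 245, C* ≈ 12.7, P* ≈ 41

From dP/dt = 0: 0.00674C* = 0.0859, so C* = 12.7.
From dR/dt = 0: 1.12(1 - R*/311) = 0.0187·12.7, giving R* = 311·(1 - 0.213) = 245.
From dC/dt = 0: 0.00901·245 - 0.286 = 0.0468P*, so P* = 1.92/0.0468 = 41.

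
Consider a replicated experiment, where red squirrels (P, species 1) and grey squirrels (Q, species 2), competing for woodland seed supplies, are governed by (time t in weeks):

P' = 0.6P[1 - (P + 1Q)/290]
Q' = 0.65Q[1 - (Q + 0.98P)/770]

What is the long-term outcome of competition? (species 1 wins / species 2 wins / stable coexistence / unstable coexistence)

Compare the nullcline intercepts: K1/α12 = 290/1 = 290 < K2 = 770; K2/α21 = 770/0.98 = 786 > K1 = 290.
Since the inequalities point opposite ways, species 2 can invade but species 1 cannot.

species 2 excludes species 1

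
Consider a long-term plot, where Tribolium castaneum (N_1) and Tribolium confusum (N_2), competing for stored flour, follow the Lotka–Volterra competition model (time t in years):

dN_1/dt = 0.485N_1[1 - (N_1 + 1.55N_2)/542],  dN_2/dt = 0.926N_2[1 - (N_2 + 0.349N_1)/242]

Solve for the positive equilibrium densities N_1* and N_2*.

Setting both brackets to zero gives the nullclines N_1 + 1.55N_2 = 542 and 0.349N_1 + N_2 = 242.
Substituting N_2 = 242 - 0.349N_1 into the first: N_1(1 - 1.55·0.349) = 542 - 1.55·242.
So N_1* = 167/0.459 = 364, and then N_2* = 242 - 0.349·364 = 115.

N_1* ≈ 364, N_2* ≈ 115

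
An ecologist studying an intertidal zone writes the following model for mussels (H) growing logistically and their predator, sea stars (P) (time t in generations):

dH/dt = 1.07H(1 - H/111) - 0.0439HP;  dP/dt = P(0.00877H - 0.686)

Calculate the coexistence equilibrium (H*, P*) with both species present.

H* ≈ 78.2, P* ≈ 7.2

From dP/dt = 0 with P > 0: 0.00877H* = 0.686, so H* = 78.2.
Substitute into dH/dt = 0: 1.07(1 - 78.2/111) = 0.0439P*.
The bracket is 0.295, giving P* = 0.316/0.0439 = 7.2.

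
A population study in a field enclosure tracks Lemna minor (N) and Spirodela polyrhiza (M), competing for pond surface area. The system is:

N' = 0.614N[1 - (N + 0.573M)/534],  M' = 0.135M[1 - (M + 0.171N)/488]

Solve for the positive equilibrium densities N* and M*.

N* ≈ 282, M* ≈ 440

Setting both brackets to zero gives the nullclines N + 0.573M = 534 and 0.171N + M = 488.
Substituting M = 488 - 0.171N into the first: N(1 - 0.573·0.171) = 534 - 0.573·488.
So N* = 254/0.902 = 282, and then M* = 488 - 0.171·282 = 440.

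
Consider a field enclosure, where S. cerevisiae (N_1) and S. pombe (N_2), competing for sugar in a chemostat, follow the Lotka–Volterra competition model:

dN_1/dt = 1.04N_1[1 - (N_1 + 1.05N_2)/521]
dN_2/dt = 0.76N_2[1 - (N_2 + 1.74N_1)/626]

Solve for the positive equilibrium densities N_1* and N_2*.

N_1* ≈ 165, N_2* ≈ 339

Setting both brackets to zero gives the nullclines N_1 + 1.05N_2 = 521 and 1.74N_1 + N_2 = 626.
Substituting N_2 = 626 - 1.74N_1 into the first: N_1(1 - 1.05·1.74) = 521 - 1.05·626.
So N_1* = -136/-0.827 = 165, and then N_2* = 626 - 1.74·165 = 339.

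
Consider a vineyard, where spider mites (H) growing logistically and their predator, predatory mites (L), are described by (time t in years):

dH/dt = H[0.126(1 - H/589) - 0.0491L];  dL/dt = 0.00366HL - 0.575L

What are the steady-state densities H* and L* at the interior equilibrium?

From dL/dt = 0 with L > 0: 0.00366H* = 0.575, so H* = 157.
Substitute into dH/dt = 0: 0.126(1 - 157/589) = 0.0491L*.
The bracket is 0.733, giving L* = 0.0924/0.0491 = 1.88.

H* ≈ 157, L* ≈ 1.88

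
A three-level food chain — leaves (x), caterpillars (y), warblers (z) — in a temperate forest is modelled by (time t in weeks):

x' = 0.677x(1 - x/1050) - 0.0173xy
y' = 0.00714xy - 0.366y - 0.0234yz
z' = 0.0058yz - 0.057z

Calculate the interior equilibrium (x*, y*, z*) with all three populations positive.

From dz/dt = 0: 0.0058y* = 0.057, so y* = 9.83.
From dx/dt = 0: 0.677(1 - x*/1050) = 0.0173·9.83, giving x* = 1050·(1 - 0.251) = 786.
From dy/dt = 0: 0.00714·786 - 0.366 = 0.0234z*, so z* = 5.25/0.0234 = 224.

x* ≈ 786, y* ≈ 9.83, z* ≈ 224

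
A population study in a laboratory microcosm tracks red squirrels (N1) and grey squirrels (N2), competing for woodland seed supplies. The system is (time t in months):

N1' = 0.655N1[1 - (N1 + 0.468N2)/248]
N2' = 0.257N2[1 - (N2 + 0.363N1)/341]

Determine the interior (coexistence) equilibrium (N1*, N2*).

N1* ≈ 107, N2* ≈ 302

Setting both brackets to zero gives the nullclines N1 + 0.468N2 = 248 and 0.363N1 + N2 = 341.
Substituting N2 = 341 - 0.363N1 into the first: N1(1 - 0.468·0.363) = 248 - 0.468·341.
So N1* = 88.4/0.83 = 107, and then N2* = 341 - 0.363·107 = 302.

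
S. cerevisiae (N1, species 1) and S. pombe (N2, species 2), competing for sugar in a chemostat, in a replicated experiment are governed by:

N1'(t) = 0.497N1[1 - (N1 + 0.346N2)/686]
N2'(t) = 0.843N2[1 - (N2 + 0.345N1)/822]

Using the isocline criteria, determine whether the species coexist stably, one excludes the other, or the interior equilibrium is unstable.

stable coexistence

Compare the nullcline intercepts: K1/α12 = 686/0.346 = 1980 > K2 = 822; K2/α21 = 822/0.345 = 2380 > K1 = 686.
Since both inequalities hold, each species can invade when rare, so the interior equilibrium is stable.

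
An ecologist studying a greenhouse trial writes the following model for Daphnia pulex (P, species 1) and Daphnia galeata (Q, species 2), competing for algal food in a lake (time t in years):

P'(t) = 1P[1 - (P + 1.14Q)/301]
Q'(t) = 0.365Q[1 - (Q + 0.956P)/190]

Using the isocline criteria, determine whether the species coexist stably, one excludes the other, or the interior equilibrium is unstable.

species 1 excludes species 2

Compare the nullcline intercepts: K1/α12 = 301/1.14 = 264 > K2 = 190; K2/α21 = 190/0.956 = 199 < K1 = 301.
Since the inequalities point opposite ways, species 1 can invade but species 2 cannot.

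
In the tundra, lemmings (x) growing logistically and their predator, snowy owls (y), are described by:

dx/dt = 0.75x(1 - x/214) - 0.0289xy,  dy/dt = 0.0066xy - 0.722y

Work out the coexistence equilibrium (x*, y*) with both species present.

x* ≈ 109, y* ≈ 12.7

From dy/dt = 0 with y > 0: 0.0066x* = 0.722, so x* = 109.
Substitute into dx/dt = 0: 0.75(1 - 109/214) = 0.0289y*.
The bracket is 0.489, giving y* = 0.367/0.0289 = 12.7.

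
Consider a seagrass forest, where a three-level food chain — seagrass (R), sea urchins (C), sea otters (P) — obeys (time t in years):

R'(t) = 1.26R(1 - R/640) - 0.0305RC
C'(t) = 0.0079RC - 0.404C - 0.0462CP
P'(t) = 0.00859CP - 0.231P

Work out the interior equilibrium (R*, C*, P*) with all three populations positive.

From dP/dt = 0: 0.00859C* = 0.231, so C* = 26.9.
From dR/dt = 0: 1.26(1 - R*/640) = 0.0305·26.9, giving R* = 640·(1 - 0.651) = 223.
From dC/dt = 0: 0.0079·223 - 0.404 = 0.0462P*, so P* = 1.36/0.0462 = 29.5.

R* ≈ 223, C* ≈ 26.9, P* ≈ 29.5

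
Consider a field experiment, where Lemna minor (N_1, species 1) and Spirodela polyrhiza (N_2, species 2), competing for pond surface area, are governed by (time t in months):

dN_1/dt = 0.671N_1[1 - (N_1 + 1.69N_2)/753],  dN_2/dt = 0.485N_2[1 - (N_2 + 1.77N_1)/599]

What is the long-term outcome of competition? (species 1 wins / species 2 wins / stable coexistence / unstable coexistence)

unstable coexistence (outcome depends on initial conditions)

Compare the nullcline intercepts: K1/α12 = 753/1.69 = 446 < K2 = 599; K2/α21 = 599/1.77 = 338 < K1 = 753.
Since both are reversed, neither can invade when rare; the interior point is a saddle.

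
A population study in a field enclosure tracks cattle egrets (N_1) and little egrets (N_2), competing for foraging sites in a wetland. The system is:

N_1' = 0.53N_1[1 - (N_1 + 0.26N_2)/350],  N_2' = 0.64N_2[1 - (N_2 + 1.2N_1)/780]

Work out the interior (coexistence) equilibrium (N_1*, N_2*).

Setting both brackets to zero gives the nullclines N_1 + 0.26N_2 = 350 and 1.2N_1 + N_2 = 780.
Substituting N_2 = 780 - 1.2N_1 into the first: N_1(1 - 0.26·1.2) = 350 - 0.26·780.
So N_1* = 147/0.688 = 214, and then N_2* = 780 - 1.2·214 = 523.

N_1* ≈ 214, N_2* ≈ 523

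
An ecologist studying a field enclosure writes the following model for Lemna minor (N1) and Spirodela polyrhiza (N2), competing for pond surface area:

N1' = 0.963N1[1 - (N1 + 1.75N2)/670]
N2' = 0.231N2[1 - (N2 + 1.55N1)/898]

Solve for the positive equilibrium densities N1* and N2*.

Setting both brackets to zero gives the nullclines N1 + 1.75N2 = 670 and 1.55N1 + N2 = 898.
Substituting N2 = 898 - 1.55N1 into the first: N1(1 - 1.75·1.55) = 670 - 1.75·898.
So N1* = -902/-1.71 = 526, and then N2* = 898 - 1.55·526 = 82.

N1* ≈ 526, N2* ≈ 82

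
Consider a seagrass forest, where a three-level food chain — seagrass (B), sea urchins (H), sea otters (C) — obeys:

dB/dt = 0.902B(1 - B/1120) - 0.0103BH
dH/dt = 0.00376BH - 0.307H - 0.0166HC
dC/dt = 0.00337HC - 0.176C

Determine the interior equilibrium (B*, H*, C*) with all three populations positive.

From dC/dt = 0: 0.00337H* = 0.176, so H* = 52.2.
From dB/dt = 0: 0.902(1 - B*/1120) = 0.0103·52.2, giving B* = 1120·(1 - 0.596) = 452.
From dH/dt = 0: 0.00376·452 - 0.307 = 0.0166C*, so C* = 1.39/0.0166 = 83.9.

B* ≈ 452, H* ≈ 52.2, C* ≈ 83.9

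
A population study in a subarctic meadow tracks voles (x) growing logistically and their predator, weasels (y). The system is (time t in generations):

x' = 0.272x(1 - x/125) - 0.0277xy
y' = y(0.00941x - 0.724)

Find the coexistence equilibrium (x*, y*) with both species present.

From dy/dt = 0 with y > 0: 0.00941x* = 0.724, so x* = 76.9.
Substitute into dx/dt = 0: 0.272(1 - 76.9/125) = 0.0277y*.
The bracket is 0.384, giving y* = 0.105/0.0277 = 3.78.

x* ≈ 76.9, y* ≈ 3.78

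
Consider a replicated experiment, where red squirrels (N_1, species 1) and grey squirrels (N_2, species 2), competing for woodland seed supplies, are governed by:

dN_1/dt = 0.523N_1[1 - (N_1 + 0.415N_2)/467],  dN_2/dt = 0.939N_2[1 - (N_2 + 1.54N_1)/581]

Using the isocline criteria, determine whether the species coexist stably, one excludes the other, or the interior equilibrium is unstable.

species 1 excludes species 2

Compare the nullcline intercepts: K1/α12 = 467/0.415 = 1130 > K2 = 581; K2/α21 = 581/1.54 = 377 < K1 = 467.
Since the inequalities point opposite ways, species 1 can invade but species 2 cannot.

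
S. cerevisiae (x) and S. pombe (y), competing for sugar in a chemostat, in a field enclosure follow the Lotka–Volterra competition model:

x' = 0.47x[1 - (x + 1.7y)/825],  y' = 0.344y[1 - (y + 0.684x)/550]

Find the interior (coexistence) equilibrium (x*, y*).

Setting both brackets to zero gives the nullclines x + 1.7y = 825 and 0.684x + y = 550.
Substituting y = 550 - 0.684x into the first: x(1 - 1.7·0.684) = 825 - 1.7·550.
So x* = -110/-0.163 = 676, and then y* = 550 - 0.684·676 = 87.8.

x* ≈ 676, y* ≈ 87.8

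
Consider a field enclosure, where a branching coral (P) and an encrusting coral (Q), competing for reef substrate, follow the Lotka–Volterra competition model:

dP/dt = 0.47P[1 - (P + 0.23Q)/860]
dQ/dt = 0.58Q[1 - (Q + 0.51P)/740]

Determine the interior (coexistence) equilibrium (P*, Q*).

Setting both brackets to zero gives the nullclines P + 0.23Q = 860 and 0.51P + Q = 740.
Substituting Q = 740 - 0.51P into the first: P(1 - 0.23·0.51) = 860 - 0.23·740.
So P* = 690/0.883 = 781, and then Q* = 740 - 0.51·781 = 341.

P* ≈ 781, Q* ≈ 341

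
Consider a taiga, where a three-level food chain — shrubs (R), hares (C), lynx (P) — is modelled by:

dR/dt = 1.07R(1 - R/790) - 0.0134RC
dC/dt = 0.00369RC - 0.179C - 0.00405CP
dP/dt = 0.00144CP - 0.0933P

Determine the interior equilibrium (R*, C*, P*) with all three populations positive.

From dP/dt = 0: 0.00144C* = 0.0933, so C* = 64.8.
From dR/dt = 0: 1.07(1 - R*/790) = 0.0134·64.8, giving R* = 790·(1 - 0.811) = 149.
From dC/dt = 0: 0.00369·149 - 0.179 = 0.00405P*, so P* = 0.371/0.00405 = 91.5.

R* ≈ 149, C* ≈ 64.8, P* ≈ 91.5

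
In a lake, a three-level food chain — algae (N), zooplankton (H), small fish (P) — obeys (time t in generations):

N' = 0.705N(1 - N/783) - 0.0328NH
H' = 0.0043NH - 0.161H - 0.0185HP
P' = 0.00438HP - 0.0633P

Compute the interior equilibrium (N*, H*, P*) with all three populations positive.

From dP/dt = 0: 0.00438H* = 0.0633, so H* = 14.5.
From dN/dt = 0: 0.705(1 - N*/783) = 0.0328·14.5, giving N* = 783·(1 - 0.672) = 257.
From dH/dt = 0: 0.0043·257 - 0.161 = 0.0185P*, so P* = 0.942/0.0185 = 50.9.

N* ≈ 257, H* ≈ 14.5, P* ≈ 50.9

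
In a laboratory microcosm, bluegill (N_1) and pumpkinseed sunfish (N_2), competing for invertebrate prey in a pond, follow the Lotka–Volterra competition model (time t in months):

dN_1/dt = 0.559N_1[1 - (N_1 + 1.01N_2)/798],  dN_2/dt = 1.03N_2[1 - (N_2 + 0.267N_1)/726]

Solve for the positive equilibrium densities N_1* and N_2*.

N_1* ≈ 88.6, N_2* ≈ 702

Setting both brackets to zero gives the nullclines N_1 + 1.01N_2 = 798 and 0.267N_1 + N_2 = 726.
Substituting N_2 = 726 - 0.267N_1 into the first: N_1(1 - 1.01·0.267) = 798 - 1.01·726.
So N_1* = 64.7/0.73 = 88.6, and then N_2* = 726 - 0.267·88.6 = 702.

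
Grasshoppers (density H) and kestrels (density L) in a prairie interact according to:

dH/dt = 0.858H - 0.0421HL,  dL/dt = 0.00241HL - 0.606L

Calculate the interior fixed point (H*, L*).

H* ≈ 251, L* ≈ 20.4

Set dL/dt = 0 with L > 0: 0.00241H - 0.606 = 0, so H* = 0.606/0.00241 = 251.
Set dH/dt = 0 with H > 0: 0.858 - 0.0421L = 0, so L* = 0.858/0.0421 = 20.4.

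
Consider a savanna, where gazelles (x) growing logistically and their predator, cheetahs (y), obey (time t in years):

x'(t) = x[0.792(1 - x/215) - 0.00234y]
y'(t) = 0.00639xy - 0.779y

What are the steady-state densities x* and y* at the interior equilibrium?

From dy/dt = 0 with y > 0: 0.00639x* = 0.779, so x* = 122.
Substitute into dx/dt = 0: 0.792(1 - 122/215) = 0.00234y*.
The bracket is 0.433, giving y* = 0.343/0.00234 = 147.

x* ≈ 122, y* ≈ 147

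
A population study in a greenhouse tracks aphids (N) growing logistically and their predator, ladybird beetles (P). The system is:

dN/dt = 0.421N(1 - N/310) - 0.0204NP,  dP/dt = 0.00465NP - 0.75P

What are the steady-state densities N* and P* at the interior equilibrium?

N* ≈ 161, P* ≈ 9.9

From dP/dt = 0 with P > 0: 0.00465N* = 0.75, so N* = 161.
Substitute into dN/dt = 0: 0.421(1 - 161/310) = 0.0204P*.
The bracket is 0.48, giving P* = 0.202/0.0204 = 9.9.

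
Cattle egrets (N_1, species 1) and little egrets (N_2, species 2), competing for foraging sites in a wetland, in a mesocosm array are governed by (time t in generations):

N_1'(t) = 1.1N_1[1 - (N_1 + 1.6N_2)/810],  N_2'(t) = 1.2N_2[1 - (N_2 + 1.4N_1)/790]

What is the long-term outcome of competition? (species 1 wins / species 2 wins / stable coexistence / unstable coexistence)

unstable coexistence (outcome depends on initial conditions)

Compare the nullcline intercepts: K1/α12 = 810/1.6 = 506 < K2 = 790; K2/α21 = 790/1.4 = 564 < K1 = 810.
Since both are reversed, neither can invade when rare; the interior point is a saddle.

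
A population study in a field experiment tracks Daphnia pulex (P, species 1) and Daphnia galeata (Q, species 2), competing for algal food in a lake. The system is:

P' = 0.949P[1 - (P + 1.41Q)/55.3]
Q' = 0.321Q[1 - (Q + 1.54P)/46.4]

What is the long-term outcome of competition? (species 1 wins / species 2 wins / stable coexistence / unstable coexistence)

unstable coexistence (outcome depends on initial conditions)

Compare the nullcline intercepts: K1/α12 = 55.3/1.41 = 39.2 < K2 = 46.4; K2/α21 = 46.4/1.54 = 30.1 < K1 = 55.3.
Since both are reversed, neither can invade when rare; the interior point is a saddle.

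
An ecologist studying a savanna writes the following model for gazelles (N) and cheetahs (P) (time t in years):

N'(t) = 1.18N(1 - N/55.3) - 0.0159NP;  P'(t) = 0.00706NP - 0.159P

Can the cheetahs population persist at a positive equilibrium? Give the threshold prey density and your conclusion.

Threshold N = 22.5; K > 22.5, so yes, the predator persists.

The predator equation gives dP/dt > 0 only when N > 0.159/0.00706 = 22.5.
Without the predator, N → K = 55.3. Since 55.3 > 22.5, the predator can invade and persist.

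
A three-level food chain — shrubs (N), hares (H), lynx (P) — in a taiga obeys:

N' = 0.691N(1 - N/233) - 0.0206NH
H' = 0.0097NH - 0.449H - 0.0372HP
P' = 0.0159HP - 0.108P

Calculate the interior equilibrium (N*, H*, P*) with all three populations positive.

From dP/dt = 0: 0.0159H* = 0.108, so H* = 6.79.
From dN/dt = 0: 0.691(1 - N*/233) = 0.0206·6.79, giving N* = 233·(1 - 0.202) = 186.
From dH/dt = 0: 0.0097·186 - 0.449 = 0.0372P*, so P* = 1.35/0.0372 = 36.4.

N* ≈ 186, H* ≈ 6.79, P* ≈ 36.4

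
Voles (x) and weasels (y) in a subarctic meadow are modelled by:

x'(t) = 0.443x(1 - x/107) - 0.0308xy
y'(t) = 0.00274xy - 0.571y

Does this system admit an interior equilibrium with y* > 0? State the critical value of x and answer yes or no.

Threshold x = 208; K < 208, so no, the predator goes extinct.

The predator equation gives dy/dt > 0 only when x > 0.571/0.00274 = 208.
Without the predator, x → K = 107. Since 107 < 208, the predator cannot invade.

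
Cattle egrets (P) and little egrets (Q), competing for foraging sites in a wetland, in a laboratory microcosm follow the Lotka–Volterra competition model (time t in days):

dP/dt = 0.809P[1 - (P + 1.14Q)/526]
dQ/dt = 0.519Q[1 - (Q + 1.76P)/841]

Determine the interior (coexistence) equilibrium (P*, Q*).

P* ≈ 430, Q* ≈ 84.2

Setting both brackets to zero gives the nullclines P + 1.14Q = 526 and 1.76P + Q = 841.
Substituting Q = 841 - 1.76P into the first: P(1 - 1.14·1.76) = 526 - 1.14·841.
So P* = -433/-1.01 = 430, and then Q* = 841 - 1.76·430 = 84.2.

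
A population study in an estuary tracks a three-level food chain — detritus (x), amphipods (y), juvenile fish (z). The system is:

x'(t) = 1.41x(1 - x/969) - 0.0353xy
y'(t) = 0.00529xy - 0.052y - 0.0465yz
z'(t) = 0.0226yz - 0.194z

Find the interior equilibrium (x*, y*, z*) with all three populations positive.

From dz/dt = 0: 0.0226y* = 0.194, so y* = 8.58.
From dx/dt = 0: 1.41(1 - x*/969) = 0.0353·8.58, giving x* = 969·(1 - 0.215) = 761.
From dy/dt = 0: 0.00529·761 - 0.052 = 0.0465z*, so z* = 3.97/0.0465 = 85.4.

x* ≈ 761, y* ≈ 8.58, z* ≈ 85.4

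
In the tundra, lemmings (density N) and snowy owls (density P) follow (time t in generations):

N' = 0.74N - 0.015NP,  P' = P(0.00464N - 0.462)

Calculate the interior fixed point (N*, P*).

N* ≈ 99.6, P* ≈ 49.3

Set dP/dt = 0 with P > 0: 0.00464N - 0.462 = 0, so N* = 0.462/0.00464 = 99.6.
Set dN/dt = 0 with N > 0: 0.74 - 0.015P = 0, so P* = 0.74/0.015 = 49.3.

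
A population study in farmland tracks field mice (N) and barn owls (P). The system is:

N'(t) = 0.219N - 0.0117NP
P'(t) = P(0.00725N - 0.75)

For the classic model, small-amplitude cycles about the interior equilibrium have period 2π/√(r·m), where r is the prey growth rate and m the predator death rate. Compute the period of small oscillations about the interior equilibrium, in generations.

Here r = 0.219 and m = 0.75, so r·m = 0.164.
ω = √0.164 = 0.405 per generation, hence T = 2π/ω ≈ 15.5 generations.

T ≈ 15.5 generations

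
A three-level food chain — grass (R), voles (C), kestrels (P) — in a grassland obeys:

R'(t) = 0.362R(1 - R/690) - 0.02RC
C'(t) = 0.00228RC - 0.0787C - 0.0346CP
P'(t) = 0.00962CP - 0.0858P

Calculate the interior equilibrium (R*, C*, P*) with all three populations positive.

From dP/dt = 0: 0.00962C* = 0.0858, so C* = 8.92.
From dR/dt = 0: 0.362(1 - R*/690) = 0.02·8.92, giving R* = 690·(1 - 0.493) = 350.
From dC/dt = 0: 0.00228·350 - 0.0787 = 0.0346P*, so P* = 0.719/0.0346 = 20.8.

R* ≈ 350, C* ≈ 8.92, P* ≈ 20.8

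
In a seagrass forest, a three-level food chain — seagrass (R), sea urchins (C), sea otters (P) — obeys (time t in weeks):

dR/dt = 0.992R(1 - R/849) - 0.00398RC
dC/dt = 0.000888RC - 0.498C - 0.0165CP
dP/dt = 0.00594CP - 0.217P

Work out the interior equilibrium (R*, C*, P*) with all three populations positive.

R* ≈ 725, C* ≈ 36.5, P* ≈ 8.81

From dP/dt = 0: 0.00594C* = 0.217, so C* = 36.5.
From dR/dt = 0: 0.992(1 - R*/849) = 0.00398·36.5, giving R* = 849·(1 - 0.147) = 725.
From dC/dt = 0: 0.000888·725 - 0.498 = 0.0165P*, so P* = 0.145/0.0165 = 8.81.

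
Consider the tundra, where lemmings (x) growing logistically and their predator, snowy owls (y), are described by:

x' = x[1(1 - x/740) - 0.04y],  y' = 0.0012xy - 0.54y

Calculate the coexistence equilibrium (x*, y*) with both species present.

From dy/dt = 0 with y > 0: 0.0012x* = 0.54, so x* = 450.
Substitute into dx/dt = 0: 1(1 - 450/740) = 0.04y*.
The bracket is 0.392, giving y* = 0.392/0.04 = 9.8.

x* ≈ 450, y* ≈ 9.8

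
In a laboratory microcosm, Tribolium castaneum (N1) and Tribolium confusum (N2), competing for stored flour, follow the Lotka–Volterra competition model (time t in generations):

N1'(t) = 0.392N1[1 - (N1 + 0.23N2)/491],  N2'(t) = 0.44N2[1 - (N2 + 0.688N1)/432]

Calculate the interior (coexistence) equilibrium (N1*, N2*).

Setting both brackets to zero gives the nullclines N1 + 0.23N2 = 491 and 0.688N1 + N2 = 432.
Substituting N2 = 432 - 0.688N1 into the first: N1(1 - 0.23·0.688) = 491 - 0.23·432.
So N1* = 392/0.842 = 465, and then N2* = 432 - 0.688·465 = 112.

N1* ≈ 465, N2* ≈ 112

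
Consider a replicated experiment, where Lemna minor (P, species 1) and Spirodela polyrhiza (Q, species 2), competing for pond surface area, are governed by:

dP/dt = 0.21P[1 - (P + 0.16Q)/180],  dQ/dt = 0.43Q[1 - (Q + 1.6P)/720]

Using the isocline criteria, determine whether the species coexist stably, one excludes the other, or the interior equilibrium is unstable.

Compare the nullcline intercepts: K1/α12 = 180/0.16 = 1120 > K2 = 720; K2/α21 = 720/1.6 = 450 > K1 = 180.
Since both inequalities hold, each species can invade when rare, so the interior equilibrium is stable.

stable coexistence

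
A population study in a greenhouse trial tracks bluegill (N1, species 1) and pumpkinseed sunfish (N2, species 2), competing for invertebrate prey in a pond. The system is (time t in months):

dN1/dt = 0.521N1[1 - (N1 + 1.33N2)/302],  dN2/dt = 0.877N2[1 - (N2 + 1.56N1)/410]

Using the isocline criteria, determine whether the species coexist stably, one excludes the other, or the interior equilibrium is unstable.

Compare the nullcline intercepts: K1/α12 = 302/1.33 = 227 < K2 = 410; K2/α21 = 410/1.56 = 263 < K1 = 302.
Since both are reversed, neither can invade when rare; the interior point is a saddle.

unstable coexistence (outcome depends on initial conditions)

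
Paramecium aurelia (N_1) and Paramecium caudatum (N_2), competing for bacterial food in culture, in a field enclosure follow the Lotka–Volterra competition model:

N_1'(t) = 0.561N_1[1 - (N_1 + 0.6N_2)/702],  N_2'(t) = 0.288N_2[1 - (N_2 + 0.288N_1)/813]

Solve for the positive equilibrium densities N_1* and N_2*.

Setting both brackets to zero gives the nullclines N_1 + 0.6N_2 = 702 and 0.288N_1 + N_2 = 813.
Substituting N_2 = 813 - 0.288N_1 into the first: N_1(1 - 0.6·0.288) = 702 - 0.6·813.
So N_1* = 214/0.827 = 259, and then N_2* = 813 - 0.288·259 = 738.

N_1* ≈ 259, N_2* ≈ 738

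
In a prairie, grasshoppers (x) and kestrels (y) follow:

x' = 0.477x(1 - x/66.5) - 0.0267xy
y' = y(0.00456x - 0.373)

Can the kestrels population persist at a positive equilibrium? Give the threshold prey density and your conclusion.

The predator equation gives dy/dt > 0 only when x > 0.373/0.00456 = 81.8.
Without the predator, x → K = 66.5. Since 66.5 < 81.8, the predator cannot invade.

Threshold x = 81.8; K < 81.8, so no, the predator goes extinct.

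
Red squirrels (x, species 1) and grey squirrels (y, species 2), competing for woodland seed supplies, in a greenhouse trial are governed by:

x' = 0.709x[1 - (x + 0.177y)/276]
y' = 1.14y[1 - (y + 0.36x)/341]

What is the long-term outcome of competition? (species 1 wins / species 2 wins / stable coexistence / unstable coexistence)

stable coexistence

Compare the nullcline intercepts: K1/α12 = 276/0.177 = 1560 > K2 = 341; K2/α21 = 341/0.36 = 947 > K1 = 276.
Since both inequalities hold, each species can invade when rare, so the interior equilibrium is stable.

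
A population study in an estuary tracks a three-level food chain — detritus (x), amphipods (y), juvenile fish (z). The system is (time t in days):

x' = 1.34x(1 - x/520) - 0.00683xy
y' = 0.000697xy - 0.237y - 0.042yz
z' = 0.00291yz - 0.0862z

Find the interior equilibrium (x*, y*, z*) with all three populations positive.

From dz/dt = 0: 0.00291y* = 0.0862, so y* = 29.6.
From dx/dt = 0: 1.34(1 - x*/520) = 0.00683·29.6, giving x* = 520·(1 - 0.151) = 441.
From dy/dt = 0: 0.000697·441 - 0.237 = 0.042z*, so z* = 0.0707/0.042 = 1.68.

x* ≈ 441, y* ≈ 29.6, z* ≈ 1.68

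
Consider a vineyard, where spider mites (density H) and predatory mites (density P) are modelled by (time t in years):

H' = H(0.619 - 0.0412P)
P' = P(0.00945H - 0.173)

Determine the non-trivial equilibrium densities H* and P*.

Set dP/dt = 0 with P > 0: 0.00945H - 0.173 = 0, so H* = 0.173/0.00945 = 18.3.
Set dH/dt = 0 with H > 0: 0.619 - 0.0412P = 0, so P* = 0.619/0.0412 = 15.

H* ≈ 18.3, P* ≈ 15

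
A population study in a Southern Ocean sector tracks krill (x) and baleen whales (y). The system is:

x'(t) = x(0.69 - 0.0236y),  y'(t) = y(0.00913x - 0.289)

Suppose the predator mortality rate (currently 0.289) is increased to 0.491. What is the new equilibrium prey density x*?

x* ≈ 53.8

At the interior fixed point, setting dy/dt = 0 with y > 0 fixes x* = (predator death rate)/(xy coefficient) — independent of the other coefficients.
With the change, x* = 0.491/0.00913 = 53.8; it rises from 31.7.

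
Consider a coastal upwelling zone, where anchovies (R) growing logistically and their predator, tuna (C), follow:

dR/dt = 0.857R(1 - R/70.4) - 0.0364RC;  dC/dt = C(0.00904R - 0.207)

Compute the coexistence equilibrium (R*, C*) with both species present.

From dC/dt = 0 with C > 0: 0.00904R* = 0.207, so R* = 22.9.
Substitute into dR/dt = 0: 0.857(1 - 22.9/70.4) = 0.0364C*.
The bracket is 0.675, giving C* = 0.578/0.0364 = 15.9.

R* ≈ 22.9, C* ≈ 15.9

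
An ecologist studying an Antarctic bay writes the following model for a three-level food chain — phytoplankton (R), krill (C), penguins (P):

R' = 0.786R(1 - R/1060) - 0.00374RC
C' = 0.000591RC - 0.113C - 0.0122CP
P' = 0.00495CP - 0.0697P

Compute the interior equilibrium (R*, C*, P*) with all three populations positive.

R* ≈ 989, C* ≈ 14.1, P* ≈ 38.6

From dP/dt = 0: 0.00495C* = 0.0697, so C* = 14.1.
From dR/dt = 0: 0.786(1 - R*/1060) = 0.00374·14.1, giving R* = 1060·(1 - 0.067) = 989.
From dC/dt = 0: 0.000591·989 - 0.113 = 0.0122P*, so P* = 0.471/0.0122 = 38.6.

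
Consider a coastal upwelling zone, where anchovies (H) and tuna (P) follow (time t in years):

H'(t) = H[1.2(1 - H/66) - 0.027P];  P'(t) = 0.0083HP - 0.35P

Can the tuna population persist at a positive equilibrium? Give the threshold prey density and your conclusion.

Threshold H = 42.2; K > 42.2, so yes, the predator persists.

The predator equation gives dP/dt > 0 only when H > 0.35/0.0083 = 42.2.
Without the predator, H → K = 66. Since 66 > 42.2, the predator can invade and persist.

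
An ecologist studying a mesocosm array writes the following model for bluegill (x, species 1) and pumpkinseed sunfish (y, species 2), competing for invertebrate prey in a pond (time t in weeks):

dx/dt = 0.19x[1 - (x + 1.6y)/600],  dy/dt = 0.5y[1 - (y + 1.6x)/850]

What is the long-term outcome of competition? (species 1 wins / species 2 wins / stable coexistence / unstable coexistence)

Compare the nullcline intercepts: K1/α12 = 600/1.6 = 375 < K2 = 850; K2/α21 = 850/1.6 = 531 < K1 = 600.
Since both are reversed, neither can invade when rare; the interior point is a saddle.

unstable coexistence (outcome depends on initial conditions)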